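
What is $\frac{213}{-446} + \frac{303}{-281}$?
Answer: $- \frac{194991}{125326} \approx -1.5559$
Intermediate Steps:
$\frac{213}{-446} + \frac{303}{-281} = 213 \left(- \frac{1}{446}\right) + 303 \left(- \frac{1}{281}\right) = - \frac{213}{446} - \frac{303}{281} = - \frac{194991}{125326}$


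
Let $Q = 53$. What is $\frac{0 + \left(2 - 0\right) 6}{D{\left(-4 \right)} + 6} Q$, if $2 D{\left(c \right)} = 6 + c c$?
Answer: $\frac{636}{17} \approx 37.412$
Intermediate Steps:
$D{\left(c \right)} = 3 + \frac{c^{2}}{2}$ ($D{\left(c \right)} = \frac{6 + c c}{2} = \frac{6 + c^{2}}{2} = 3 + \frac{c^{2}}{2}$)
$\frac{0 + \left(2 - 0\right) 6}{D{\left(-4 \right)} + 6} Q = \frac{0 + \left(2 - 0\right) 6}{\left(3 + \frac{\left(-4\right)^{2}}{2}\right) + 6} \cdot 53 = \frac{0 + \left(2 + 0\right) 6}{\left(3 + \frac{1}{2} \cdot 16\right) + 6} \cdot 53 = \frac{0 + 2 \cdot 6}{\left(3 + 8\right) + 6} \cdot 53 = \frac{0 + 12}{11 + 6} \cdot 53 = \frac{12}{17} \cdot 53 = \frac{636}{17}$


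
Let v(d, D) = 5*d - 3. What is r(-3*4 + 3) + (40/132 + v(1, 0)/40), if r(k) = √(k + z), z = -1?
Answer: 233/660 + I*√10 ≈ 0.35303 + 3.1623*I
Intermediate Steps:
v(d, D) = -3 + 5*d
r(k) = √(-1 + k) (r(k) = √(k - 1) = √(-1 + k))
r(-3*4 + 3) + (40/132 + v(1, 0)/40) = √(-1 + (-3*4 + 3)) + (40/132 + (-3 + 5*1)/40) = √(-1 + (-12 + 3)) + (40*(1/132) + (-3 + 5)*(1/40)) = √(-1 - 9) + (10/33 + 2*(1/40)) = √(-10) + (10/33 + 1/20) = I*√10 + 233/660 = 233/660 + I*√10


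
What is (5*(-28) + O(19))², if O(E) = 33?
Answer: 11449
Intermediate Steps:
(5*(-28) + O(19))² = (5*(-28) + 33)² = (-140 + 33)² = (-107)² = 11449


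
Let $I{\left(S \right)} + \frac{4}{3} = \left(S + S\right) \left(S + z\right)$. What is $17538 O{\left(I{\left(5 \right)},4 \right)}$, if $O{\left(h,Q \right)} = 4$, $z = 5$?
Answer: $70152$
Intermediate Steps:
$I{\left(S \right)} = - \frac{4}{3} + 2 S \left(5 + S\right)$ ($I{\left(S \right)} = - \frac{4}{3} + \left(S + S\right) \left(S + 5\right) = - \frac{4}{3} + 2 S \left(5 + S\right)$)
$17538 O{\left(I{\left(5 \right)},4 \right)} = 17538 \cdot 4 = 70152$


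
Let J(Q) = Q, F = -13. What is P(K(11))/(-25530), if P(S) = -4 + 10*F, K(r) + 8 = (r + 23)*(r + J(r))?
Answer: 67/12765 ≈ 0.0052487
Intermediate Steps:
K(r) = -8 + 2*r*(23 + r) (K(r) = -8 + (r + 23)*(r + r) = -8 + (23 + r)*(2*r) = -8 + 2*r*(23 + r))
P(S) = -134 (P(S) = -4 + 10*(-13) = -4 - 130 = -134)
P(K(11))/(-25530) = -134/(-25530) = -134*(-1/25530) = 67/12765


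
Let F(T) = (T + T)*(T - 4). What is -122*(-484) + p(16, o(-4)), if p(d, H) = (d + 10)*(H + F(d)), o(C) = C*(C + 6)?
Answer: 68824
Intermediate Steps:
F(T) = 2*T*(-4 + T) (F(T) = (2*T)*(-4 + T) = 2*T*(-4 + T))
o(C) = C*(6 + C)
p(d, H) = (10 + d)*(H + 2*d*(-4 + d)) (p(d, H) = (d + 10)*(H + 2*d*(-4 + d)) = (10 + d)*(H + 2*d*(-4 + d)))
-122*(-484) + p(16, o(-4)) = -122*(-484) + (-80*16 + 2*16³ + 10*(-4*(6 - 4)) + 12*16² - 4*(6 - 4)*16) = 59048 + (-1280 + 2*4096 + 10*(-4*2) + 12*256 - 4*2*16) = 59048 + (-1280 + 8192 + 10*(-8) + 3072 - 8*16) = 59048 + (-1280 + 8192 - 80 + 3072 - 128) = 59048 + 9776 = 68824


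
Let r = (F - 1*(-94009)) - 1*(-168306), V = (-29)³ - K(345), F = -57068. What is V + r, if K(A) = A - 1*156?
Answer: 180669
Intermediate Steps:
K(A) = -156 + A (K(A) = A - 156 = -156 + A)
V = -24578 (V = (-29)³ - (-156 + 345) = -24389 - 1*189 = -24389 - 189 = -24578)
r = 205247 (r = (-57068 - 1*(-94009)) - 1*(-168306) = (-57068 + 94009) + 168306 = 36941 + 168306 = 205247)
V + r = -24578 + 205247 = 180669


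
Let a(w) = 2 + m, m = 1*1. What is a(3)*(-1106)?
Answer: -3318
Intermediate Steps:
m = 1
a(w) = 3 (a(w) = 2 + 1 = 3)
a(3)*(-1106) = 3*(-1106) = -3318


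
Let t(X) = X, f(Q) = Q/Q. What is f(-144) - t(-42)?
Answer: 43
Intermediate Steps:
f(Q) = 1
f(-144) - t(-42) = 1 - 1*(-42) = 1 + 42 = 43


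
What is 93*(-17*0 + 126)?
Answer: 11718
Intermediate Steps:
93*(-17*0 + 126) = 93*(0 + 126) = 93*126 = 11718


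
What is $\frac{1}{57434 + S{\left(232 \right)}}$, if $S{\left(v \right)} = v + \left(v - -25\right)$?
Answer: $\frac{1}{57923} \approx 1.7264 \cdot 10^{-5}$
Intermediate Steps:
$S{\left(v \right)} = 25 + 2 v$ ($S{\left(v \right)} = v + \left(v + 25\right) = v + \left(25 + v\right) = 25 + 2 v$)
$\frac{1}{57434 + S{\left(232 \right)}} = \frac{1}{57434 + \left(25 + 2 \cdot 232\right)} = \frac{1}{57434 + \left(25 + 464\right)} = \frac{1}{57434 + 489} = \frac{1}{57923}$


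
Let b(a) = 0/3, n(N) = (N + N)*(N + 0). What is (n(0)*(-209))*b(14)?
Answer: 0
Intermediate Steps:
n(N) = 2*N² (n(N) = (2*N)*N = 2*N²)
b(a) = 0 (b(a) = 0*(⅓) = 0)
(n(0)*(-209))*b(14) = ((2*0²)*(-209))*0 = ((2*0)*(-209))*0 = (0*(-209))*0 = 0*0 = 0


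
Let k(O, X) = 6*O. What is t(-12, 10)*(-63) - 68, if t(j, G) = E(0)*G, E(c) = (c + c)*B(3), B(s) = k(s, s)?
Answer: -68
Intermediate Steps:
B(s) = 6*s
E(c) = 36*c (E(c) = (c + c)*(6*3) = (2*c)*18 = 36*c)
t(j, G) = 0 (t(j, G) = (36*0)*G = 0*G = 0)
t(-12, 10)*(-63) - 68 = 0*(-63) - 68 = 0 - 68 = -68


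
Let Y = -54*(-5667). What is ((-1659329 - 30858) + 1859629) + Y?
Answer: 475460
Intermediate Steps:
Y = 306018
((-1659329 - 30858) + 1859629) + Y = ((-1659329 - 30858) + 1859629) + 306018 = (-1690187 + 1859629) + 306018 = 169442 + 306018 = 475460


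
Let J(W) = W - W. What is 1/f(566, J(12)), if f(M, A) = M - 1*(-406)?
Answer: 1/972 ≈ 0.0010288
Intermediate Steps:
J(W) = 0
f(M, A) = 406 + M (f(M, A) = M + 406 = 406 + M)
1/f(566, J(12)) = 1/(406 + 566) = 1/972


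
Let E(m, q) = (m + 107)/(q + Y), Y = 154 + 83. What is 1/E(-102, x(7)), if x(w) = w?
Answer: 244/5 ≈ 48.800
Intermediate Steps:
Y = 237
E(m, q) = (107 + m)/(237 + q) (E(m, q) = (m + 107)/(q + 237) = (107 + m)/(237 + q))
1/E(-102, x(7)) = 1/((107 - 102)/(237 + 7)) = 1/(5/244) = 244/5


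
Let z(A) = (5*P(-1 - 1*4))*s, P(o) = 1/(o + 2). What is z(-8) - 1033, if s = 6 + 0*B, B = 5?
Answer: -1043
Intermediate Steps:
P(o) = 1/(2 + o)
s = 6 (s = 6 + 0*5 = 6 + 0 = 6)
z(A) = -10 (z(A) = (5/(2 + (-1 - 1*4)))*6 = (5/(2 + (-1 - 4)))*6 = (5/(2 - 5))*6 = (5/(-3))*6 = (5*(-⅓))*6 = -5/3*6 = -10)
z(-8) - 1033 = -10 - 1033 = -1043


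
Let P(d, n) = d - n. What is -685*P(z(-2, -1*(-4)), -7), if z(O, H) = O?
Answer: -3425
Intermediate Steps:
-685*P(z(-2, -1*(-4)), -7) = -685*(-2 - 1*(-7)) = -685*(-2 + 7) = -685*5 = -3425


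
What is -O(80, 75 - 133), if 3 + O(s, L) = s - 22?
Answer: -55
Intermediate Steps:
O(s, L) = -25 + s (O(s, L) = -3 + (s - 22) = -3 + (-22 + s) = -25 + s)
-O(80, 75 - 133) = -(-25 + 80) = -1*55 = -55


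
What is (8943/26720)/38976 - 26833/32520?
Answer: -46574390579/56445978624 ≈ -0.82511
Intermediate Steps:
(8943/26720)/38976 - 26833/32520 = (8943*(1/26720))*(1/38976) - 26833*1/32520 = (8943/26720)*(1/38976) - 26833/32520 = 2981/347146240 - 26833/32520 = -46574390579/56445978624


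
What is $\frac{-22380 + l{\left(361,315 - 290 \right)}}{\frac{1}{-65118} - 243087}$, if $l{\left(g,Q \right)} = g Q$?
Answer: $\frac{869650890}{15829339267} \approx 0.054939$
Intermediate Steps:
$l{\left(g,Q \right)} = Q g$
$\frac{-22380 + l{\left(361,315 - 290 \right)}}{\frac{1}{-65118} - 243087} = \frac{-22380 + \left(315 - 290\right) 361}{\frac{1}{-65118} - 243087} = \frac{-22380 + 25 \cdot 361}{- \frac{1}{65118} - 243087} = \frac{-22380 + 9025}{- \frac{15829339267}{65118}} = \left(-13355\right) \left(- \frac{65118}{15829339267}\right) = \frac{869650890}{15829339267}$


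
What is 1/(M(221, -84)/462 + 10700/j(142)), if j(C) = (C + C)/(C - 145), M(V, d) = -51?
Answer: -10934/1237057 ≈ -0.0088387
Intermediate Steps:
j(C) = 2*C/(-145 + C) (j(C) = (2*C)/(-145 + C) = 2*C/(-145 + C))
1/(M(221, -84)/462 + 10700/j(142)) = 1/(-51/462 + 10700/((2*142/(-145 + 142)))) = 1/(-51*1/462 + 10700/((2*142/(-3)))) = 1/(-17/154 + 10700/((2*142*(-⅓)))) = 1/(-17/154 + 10700/(-284/3)) = 1/(-17/154 + 10700*(-3/284)) = 1/(-17/154 - 8025/71) = 1/(-1237057/10934) = -10934/1237057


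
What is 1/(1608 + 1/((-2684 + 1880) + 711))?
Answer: 93/149543 ≈ 0.00062189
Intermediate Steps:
1/(1608 + 1/((-2684 + 1880) + 711)) = 1/(1608 + 1/(-804 + 711)) = 1/(1608 + 1/(-93)) = 1/(1608 - 1/93) = 1/(149543/93) = 93/149543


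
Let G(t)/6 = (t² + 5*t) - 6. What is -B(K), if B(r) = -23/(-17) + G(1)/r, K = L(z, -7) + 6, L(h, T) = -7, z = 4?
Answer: -23/17 ≈ -1.3529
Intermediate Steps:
G(t) = -36 + 6*t² + 30*t (G(t) = 6*((t² + 5*t) - 6) = 6*(-6 + t² + 5*t) = -36 + 6*t² + 30*t)
K = -1 (K = -7 + 6 = -1)
B(r) = 23/17 (B(r) = -23/(-17) + (-36 + 6*1² + 30*1)/r = -23*(-1/17) + (-36 + 6*1 + 30)/r = 23/17 + (-36 + 6 + 30)/r = 23/17 + 0/r = 23/17 + 0 = 23/17)
-B(K) = -1*23/17 = -23/17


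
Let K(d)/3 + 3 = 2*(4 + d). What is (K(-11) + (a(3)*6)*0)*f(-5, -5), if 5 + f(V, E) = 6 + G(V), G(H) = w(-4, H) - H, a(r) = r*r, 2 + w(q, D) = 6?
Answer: -510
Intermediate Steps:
w(q, D) = 4 (w(q, D) = -2 + 6 = 4)
a(r) = r²
G(H) = 4 - H
f(V, E) = 5 - V (f(V, E) = -5 + (6 + (4 - V)) = -5 + (10 - V) = 5 - V)
K(d) = 15 + 6*d (K(d) = -9 + 3*(2*(4 + d)) = -9 + 3*(8 + 2*d) = -9 + (24 + 6*d) = 15 + 6*d)
(K(-11) + (a(3)*6)*0)*f(-5, -5) = ((15 + 6*(-11)) + (3²*6)*0)*(5 - 1*(-5)) = ((15 - 66) + (9*6)*0)*(5 + 5) = (-51 + 54*0)*10 = (-51 + 0)*10 = -51*10 = -510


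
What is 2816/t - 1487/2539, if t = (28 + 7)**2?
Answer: 5328249/3110275 ≈ 1.7131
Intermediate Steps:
t = 1225 (t = 35**2 = 1225)
2816/t - 1487/2539 = 2816/1225 - 1487/2539 = 5328249/3110275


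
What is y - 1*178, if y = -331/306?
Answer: -54799/306 ≈ -179.08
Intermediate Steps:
y = -331/306 (y = -331*1/306 = -331/306 ≈ -1.0817)
y - 1*178 = -331/306 - 1*178 = -331/306 - 178 = -54799/306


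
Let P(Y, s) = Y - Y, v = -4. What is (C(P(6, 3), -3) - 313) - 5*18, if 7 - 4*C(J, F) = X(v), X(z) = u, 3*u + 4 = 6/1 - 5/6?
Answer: -28897/72 ≈ -401.35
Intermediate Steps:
u = 7/18 (u = -4/3 + (6/1 - 5/6)/3 = -4/3 + (6*1 - 5*⅙)/3 = -4/3 + (6 - ⅚)/3 = -4/3 + (⅓)*(31/6) = -4/3 + 31/18 = 7/18 ≈ 0.38889)
P(Y, s) = 0
X(z) = 7/18
C(J, F) = 119/72 (C(J, F) = 7/4 - ¼*7/18 = 7/4 - 7/72 = 119/72)
(C(P(6, 3), -3) - 313) - 5*18 = (119/72 - 313) - 5*18 = -22417/72 - 90 = -28897/72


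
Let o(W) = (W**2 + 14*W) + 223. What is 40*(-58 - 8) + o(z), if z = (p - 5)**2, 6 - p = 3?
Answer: -2345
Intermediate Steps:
p = 3 (p = 6 - 1*3 = 6 - 3 = 3)
z = 4 (z = (3 - 5)**2 = (-2)**2 = 4)
o(W) = 223 + W**2 + 14*W
40*(-58 - 8) + o(z) = 40*(-58 - 8) + (223 + 4**2 + 14*4) = 40*(-66) + (223 + 16 + 56) = -2640 + 295 = -2345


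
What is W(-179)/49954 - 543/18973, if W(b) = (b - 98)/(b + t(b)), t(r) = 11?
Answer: -4551748175/159226576656 ≈ -0.028587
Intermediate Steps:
W(b) = (-98 + b)/(11 + b) (W(b) = (b - 98)/(b + 11) = (-98 + b)/(11 + b))
W(-179)/49954 - 543/18973 = ((-98 - 179)/(11 - 179))/49954 - 543/18973 = (-277/(-168))*(1/49954) - 543*1/18973 = -1/168*(-277)*(1/49954) - 543/18973 = (277/168)*(1/49954) - 543/18973 = 277/8392272 - 543/18973 = -4551748175/159226576656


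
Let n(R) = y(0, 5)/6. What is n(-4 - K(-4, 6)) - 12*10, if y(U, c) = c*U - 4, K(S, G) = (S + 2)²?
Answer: -362/3 ≈ -120.67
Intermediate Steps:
K(S, G) = (2 + S)²
y(U, c) = -4 + U*c (y(U, c) = U*c - 4 = -4 + U*c)
n(R) = -⅔ (n(R) = (-4 + 0*5)/6 = (-4 + 0)*(⅙) = -4*⅙ = -⅔)
n(-4 - K(-4, 6)) - 12*10 = -⅔ - 12*10 = -⅔ - 120 = -362/3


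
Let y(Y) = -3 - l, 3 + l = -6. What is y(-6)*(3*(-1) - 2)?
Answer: -30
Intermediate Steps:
l = -9 (l = -3 - 6 = -9)
y(Y) = 6 (y(Y) = -3 - 1*(-9) = -3 + 9 = 6)
y(-6)*(3*(-1) - 2) = 6*(3*(-1) - 2) = 6*(-3 - 2) = 6*(-5) = -30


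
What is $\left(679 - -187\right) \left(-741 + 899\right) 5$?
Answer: $684140$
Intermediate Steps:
$\left(679 - -187\right) \left(-741 + 899\right) 5 = \left(679 + 187\right) 158 \cdot 5 = 866 \cdot 158 \cdot 5 = 136828 \cdot 5 = 684140$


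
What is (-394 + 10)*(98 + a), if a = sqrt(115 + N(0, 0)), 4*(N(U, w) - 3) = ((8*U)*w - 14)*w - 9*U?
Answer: -37632 - 384*sqrt(118) ≈ -41803.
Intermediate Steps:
N(U, w) = 3 - 9*U/4 + w*(-14 + 8*U*w)/4 (N(U, w) = 3 + (((8*U)*w - 14)*w - 9*U)/4 = 3 + ((8*U*w - 14)*w - 9*U)/4 = 3 + ((-14 + 8*U*w)*w - 9*U)/4 = 3 + (w*(-14 + 8*U*w) - 9*U)/4 = 3 + (-9*U + w*(-14 + 8*U*w))/4 = 3 + (-9*U/4 + w*(-14 + 8*U*w)/4) = 3 - 9*U/4 + w*(-14 + 8*U*w)/4)
a = sqrt(118) (a = sqrt(115 + (3 - 9/4*0 - 7/2*0 + 2*0*0**2)) = sqrt(115 + (3 + 0 + 0 + 2*0*0)) = sqrt(115 + (3 + 0 + 0 + 0)) = sqrt(115 + 3) = sqrt(118) ≈ 10.863)
(-394 + 10)*(98 + a) = (-394 + 10)*(98 + sqrt(118)) = -384*(98 + sqrt(118)) = -37632 - 384*sqrt(118)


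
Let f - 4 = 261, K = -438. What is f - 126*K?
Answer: 55453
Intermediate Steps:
f = 265 (f = 4 + 261 = 265)
f - 126*K = 265 - 126*(-438) = 265 + 55188 = 55453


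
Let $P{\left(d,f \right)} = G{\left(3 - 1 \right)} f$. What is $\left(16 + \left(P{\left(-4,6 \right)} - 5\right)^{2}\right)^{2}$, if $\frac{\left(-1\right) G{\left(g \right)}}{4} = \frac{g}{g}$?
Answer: $734449$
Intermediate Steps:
$G{\left(g \right)} = -4$ ($G{\left(g \right)} = - 4 \frac{g}{g} = \left(-4\right) 1 = -4$)
$P{\left(d,f \right)} = - 4 f$
$\left(16 + \left(P{\left(-4,6 \right)} - 5\right)^{2}\right)^{2} = \left(16 + \left(\left(-4\right) 6 - 5\right)^{2}\right)^{2} = \left(16 + \left(-24 - 5\right)^{2}\right)^{2} = \left(16 + \left(-29\right)^{2}\right)^{2} = \left(16 + 841\right)^{2} = 857^{2} = 734449$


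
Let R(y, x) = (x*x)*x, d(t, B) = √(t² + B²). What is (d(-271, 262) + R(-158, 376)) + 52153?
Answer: 53209529 + √142085 ≈ 5.3210e+7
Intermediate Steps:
d(t, B) = √(B² + t²)
R(y, x) = x³ (R(y, x) = x²*x = x³)
(d(-271, 262) + R(-158, 376)) + 52153 = (√(262² + (-271)²) + 376³) + 52153 = (√(68644 + 73441) + 53157376) + 52153 = (√142085 + 53157376) + 52153 = (53157376 + √142085) + 52153 = 53209529 + √142085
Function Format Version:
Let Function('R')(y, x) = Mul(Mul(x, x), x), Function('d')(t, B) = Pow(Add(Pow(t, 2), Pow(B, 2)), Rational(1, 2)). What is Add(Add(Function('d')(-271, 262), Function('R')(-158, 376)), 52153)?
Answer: Add(53209529, Pow(142085, Rational(1, 2))) ≈ 5.3210e+7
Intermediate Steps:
Function('d')(t, B) = Pow(Add(Pow(B, 2), Pow(t, 2)), Rational(1, 2))
Function('R')(y, x) = Pow(x, 3) (Function('R')(y, x) = Mul(Pow(x, 2), x) = Pow(x, 3))
Add(Add(Function('d')(-271, 262), Function('R')(-158, 376)), 52153) = Add(Add(Pow(Add(Pow(262, 2), Pow(-271, 2)), Rational(1, 2)), Pow(376, 3)), 52153) = Add(Add(Pow(Add(68644, 73441), Rational(1, 2)), 53157376), 52153) = Add(Add(Pow(142085, Rational(1, 2)), 53157376), 52153) = Add(Add(53157376, Pow(142085, Rational(1, 2))), 52153) = Add(53209529, Pow(142085, Rational(1, 2)))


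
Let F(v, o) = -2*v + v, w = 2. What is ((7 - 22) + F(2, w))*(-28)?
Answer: 476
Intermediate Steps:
F(v, o) = -v
((7 - 22) + F(2, w))*(-28) = ((7 - 22) - 1*2)*(-28) = (-15 - 2)*(-28) = -17*(-28) = 476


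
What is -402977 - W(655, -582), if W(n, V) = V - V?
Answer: -402977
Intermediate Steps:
W(n, V) = 0
-402977 - W(655, -582) = -402977 - 1*0 = -402977 + 0 = -402977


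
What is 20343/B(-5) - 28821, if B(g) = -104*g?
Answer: -14966577/520 ≈ -28782.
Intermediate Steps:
20343/B(-5) - 28821 = 20343/((-104*(-5))) - 28821 = 20343/520 - 28821 = -14966577/520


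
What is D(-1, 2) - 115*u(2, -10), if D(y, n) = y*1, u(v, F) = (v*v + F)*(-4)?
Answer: -2761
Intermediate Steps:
u(v, F) = -4*F - 4*v² (u(v, F) = (v² + F)*(-4) = (F + v²)*(-4) = -4*F - 4*v²)
D(y, n) = y
D(-1, 2) - 115*u(2, -10) = -1 - 115*(-4*(-10) - 4*2²) = -1 - 115*(40 - 4*4) = -1 - 115*(40 - 16) = -1 - 115*24 = -1 - 2760 = -2761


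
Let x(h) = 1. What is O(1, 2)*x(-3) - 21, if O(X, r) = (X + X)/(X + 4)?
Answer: -103/5 ≈ -20.600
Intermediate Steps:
O(X, r) = 2*X/(4 + X) (O(X, r) = (2*X)/(4 + X) = 2*X/(4 + X))
O(1, 2)*x(-3) - 21 = (2*1/(4 + 1))*1 - 21 = (2*1/5)*1 - 21 = (2*1*(1/5))*1 - 21 = (2/5)*1 - 21 = 2/5 - 21 = -103/5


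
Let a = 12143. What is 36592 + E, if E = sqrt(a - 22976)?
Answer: 36592 + I*sqrt(10833) ≈ 36592.0 + 104.08*I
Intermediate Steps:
E = I*sqrt(10833) (E = sqrt(12143 - 22976) = sqrt(-10833) = I*sqrt(10833) ≈ 104.08*I)
36592 + E = 36592 + I*sqrt(10833)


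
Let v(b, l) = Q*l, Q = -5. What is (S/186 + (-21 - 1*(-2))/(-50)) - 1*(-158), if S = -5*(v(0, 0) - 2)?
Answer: 736717/4650 ≈ 158.43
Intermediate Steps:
v(b, l) = -5*l
S = 10 (S = -5*(-5*0 - 2) = -5*(0 - 2) = -5*(-2) = 10)
(S/186 + (-21 - 1*(-2))/(-50)) - 1*(-158) = (10/186 + (-21 - 1*(-2))/(-50)) - 1*(-158) = (10*(1/186) + (-21 + 2)*(-1/50)) + 158 = (5/93 - 19*(-1/50)) + 158 = (5/93 + 19/50) + 158 = 2017/4650 + 158 = 736717/4650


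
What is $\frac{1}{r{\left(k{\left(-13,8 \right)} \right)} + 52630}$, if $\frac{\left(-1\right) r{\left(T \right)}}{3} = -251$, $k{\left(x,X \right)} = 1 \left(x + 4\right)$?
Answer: $\frac{1}{53383} \approx 1.8733 \cdot 10^{-5}$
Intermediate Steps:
$k{\left(x,X \right)} = 4 + x$ ($k{\left(x,X \right)} = 1 \left(4 + x\right) = 4 + x$)
$r{\left(T \right)} = 753$ ($r{\left(T \right)} = \left(-3\right) \left(-251\right) = 753$)
$\frac{1}{r{\left(k{\left(-13,8 \right)} \right)} + 52630} = \frac{1}{753 + 52630} = \frac{1}{53383}$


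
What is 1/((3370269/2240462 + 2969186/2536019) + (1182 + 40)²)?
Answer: 811693457254/1212091023967028285 ≈ 6.6966e-7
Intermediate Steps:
1/((3370269/2240462 + 2969186/2536019) + (1182 + 40)²) = 1/((3370269*(1/2240462) + 2969186*(1/2536019)) + 1222²) = 1/((481467/320066 + 2969186/2536019) + 1493284) = 1/(2171344946149/811693457254 + 1493284) = 1/(1212091023967028285/811693457254) = 811693457254/1212091023967028285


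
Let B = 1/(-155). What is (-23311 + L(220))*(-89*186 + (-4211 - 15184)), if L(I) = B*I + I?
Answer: 25734630885/31 ≈ 8.3015e+8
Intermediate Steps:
B = -1/155 ≈ -0.0064516
L(I) = 154*I/155 (L(I) = -I/155 + I = 154*I/155)
(-23311 + L(220))*(-89*186 + (-4211 - 15184)) = (-23311 + (154/155)*220)*(-89*186 + (-4211 - 15184)) = (-23311 + 6776/31)*(-16554 - 19395) = -715865/31*(-35949) = 25734630885/31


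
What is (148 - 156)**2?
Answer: 64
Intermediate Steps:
(148 - 156)**2 = (-8)**2 = 64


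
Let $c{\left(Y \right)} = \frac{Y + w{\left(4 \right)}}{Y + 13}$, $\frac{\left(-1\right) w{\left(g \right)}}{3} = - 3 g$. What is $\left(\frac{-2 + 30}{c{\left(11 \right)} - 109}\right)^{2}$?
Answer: $\frac{9216}{134689} \approx 0.068424$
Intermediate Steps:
$w{\left(g \right)} = 9 g$ ($w{\left(g \right)} = - 3 \left(- 3 g\right) = 9 g$)
$c{\left(Y \right)} = \frac{36 + Y}{13 + Y}$ ($c{\left(Y \right)} = \frac{Y + 9 \cdot 4}{Y + 13} = \frac{Y + 36}{13 + Y} = \frac{36 + Y}{13 + Y}$)
$\left(\frac{-2 + 30}{c{\left(11 \right)} - 109}\right)^{2} = \left(\frac{-2 + 30}{\frac{36 + 11}{13 + 11} - 109}\right)^{2} = \left(\frac{28}{\frac{1}{24} \cdot 47 - 109}\right)^{2} = \left(\frac{28}{\frac{47}{24} - 109}\right)^{2} = \left(\frac{28}{- \frac{2569}{24}}\right)^{2} = \left(28 \left(- \frac{24}{2569}\right)\right)^{2} = \left(- \frac{96}{367}\right)^{2} = \frac{9216}{134689}$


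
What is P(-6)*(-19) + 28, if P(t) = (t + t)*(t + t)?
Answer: -2708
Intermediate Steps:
P(t) = 4*t**2 (P(t) = (2*t)*(2*t) = 4*t**2)
P(-6)*(-19) + 28 = (4*(-6)**2)*(-19) + 28 = (4*36)*(-19) + 28 = 144*(-19) + 28 = -2736 + 28 = -2708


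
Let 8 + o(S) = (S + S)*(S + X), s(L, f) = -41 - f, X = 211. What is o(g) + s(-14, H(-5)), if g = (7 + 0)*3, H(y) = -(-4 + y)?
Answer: 9686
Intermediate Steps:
H(y) = 4 - y
g = 21 (g = 7*3 = 21)
o(S) = -8 + 2*S*(211 + S) (o(S) = -8 + (S + S)*(S + 211) = -8 + (2*S)*(211 + S) = -8 + 2*S*(211 + S))
o(g) + s(-14, H(-5)) = (-8 + 2*21**2 + 422*21) + (-41 - (4 - 1*(-5))) = (-8 + 2*441 + 8862) + (-41 - (4 + 5)) = (-8 + 882 + 8862) + (-41 - 1*9) = 9736 + (-41 - 9) = 9736 - 50 = 9686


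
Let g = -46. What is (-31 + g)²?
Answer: 5929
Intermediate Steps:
(-31 + g)² = (-31 - 46)² = (-77)² = 5929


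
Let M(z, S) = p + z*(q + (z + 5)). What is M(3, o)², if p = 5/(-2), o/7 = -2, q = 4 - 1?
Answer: 3721/4 ≈ 930.25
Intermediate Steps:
q = 3
o = -14 (o = 7*(-2) = -14)
p = -5/2 (p = 5*(-½) = -5/2 ≈ -2.5000)
M(z, S) = -5/2 + z*(8 + z) (M(z, S) = -5/2 + z*(3 + (z + 5)) = -5/2 + z*(3 + (5 + z)) = -5/2 + z*(8 + z))
M(3, o)² = (-5/2 + 3² + 8*3)² = (-5/2 + 9 + 24)² = (61/2)² = 3721/4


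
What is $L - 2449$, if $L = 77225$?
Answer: $74776$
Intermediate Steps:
$L - 2449 = 77225 - 2449 = 74776$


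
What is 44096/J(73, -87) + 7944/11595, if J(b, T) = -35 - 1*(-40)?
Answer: 34088856/3865 ≈ 8819.9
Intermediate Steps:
J(b, T) = 5 (J(b, T) = -35 + 40 = 5)
44096/J(73, -87) + 7944/11595 = 44096/5 + 7944/11595 = 44096*(1/5) + 7944*(1/11595) = 44096/5 + 2648/3865 = 34088856/3865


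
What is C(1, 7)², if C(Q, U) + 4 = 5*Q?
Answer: 1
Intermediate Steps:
C(Q, U) = -4 + 5*Q
C(1, 7)² = (-4 + 5*1)² = (-4 + 5)² = 1² = 1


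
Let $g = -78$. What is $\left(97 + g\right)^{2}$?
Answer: $361$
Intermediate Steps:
$\left(97 + g\right)^{2} = \left(97 - 78\right)^{2} = 19^{2} = 361$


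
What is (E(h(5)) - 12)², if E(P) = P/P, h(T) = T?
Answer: 121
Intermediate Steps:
E(P) = 1
(E(h(5)) - 12)² = (1 - 12)² = (-11)² = 121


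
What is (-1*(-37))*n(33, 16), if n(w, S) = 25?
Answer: 925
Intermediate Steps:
(-1*(-37))*n(33, 16) = -1*(-37)*25 = 37*25 = 925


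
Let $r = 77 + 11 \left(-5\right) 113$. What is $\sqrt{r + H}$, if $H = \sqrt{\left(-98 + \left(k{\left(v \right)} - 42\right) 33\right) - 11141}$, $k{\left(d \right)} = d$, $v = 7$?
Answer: $\sqrt{-6138 + i \sqrt{12394}} \approx 0.7105 + 78.349 i$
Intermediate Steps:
$r = -6138$ ($r = 77 - 6215 = -6138$)
$H = i \sqrt{12394}$ ($H = \sqrt{\left(-98 + \left(7 - 42\right) 33\right) - 11141} = \sqrt{\left(-98 - 1155\right) - 11141} = \sqrt{-1253 - 11141} = \sqrt{-12394} = i \sqrt{12394} \approx 111.33 i$)
$\sqrt{r + H} = \sqrt{-6138 + i \sqrt{12394}}$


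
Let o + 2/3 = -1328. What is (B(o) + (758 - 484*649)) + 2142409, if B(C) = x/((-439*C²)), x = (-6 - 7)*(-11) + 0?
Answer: 12757480823294957/6974918044 ≈ 1.8291e+6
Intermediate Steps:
o = -3986/3 (o = -⅔ - 1328 = -3986/3 ≈ -1328.7)
x = 143 (x = -13*(-11) + 0 = 143 + 0 = 143)
B(C) = -143/(439*C²) (B(C) = 143/((-439*C²)) = 143*(-1/(439*C²)) = -143/(439*C²))
(B(o) + (758 - 484*649)) + 2142409 = (-143/(439*(-3986/3)²) + (758 - 484*649)) + 2142409 = (-143/439*9/15888196 + (758 - 314116)) + 2142409 = (-1287/6974918044 - 313358) + 2142409 = -2185646368433039/6974918044 + 2142409 = 12757480823294957/6974918044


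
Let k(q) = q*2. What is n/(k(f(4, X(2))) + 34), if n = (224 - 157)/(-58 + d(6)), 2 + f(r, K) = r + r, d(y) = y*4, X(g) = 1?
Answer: -67/1564 ≈ -0.042839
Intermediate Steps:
d(y) = 4*y
f(r, K) = -2 + 2*r (f(r, K) = -2 + (r + r) = -2 + 2*r)
k(q) = 2*q
n = -67/34 (n = (224 - 157)/(-58 + 4*6) = 67/(-58 + 24) = 67/(-34) = 67*(-1/34) = -67/34 ≈ -1.9706)
n/(k(f(4, X(2))) + 34) = -67/34/(2*(-2 + 2*4) + 34) = -67/34/(2*(-2 + 8) + 34) = -67/34/(2*6 + 34) = -67/34/(12 + 34) = -67/34/46 = (1/46)*(-67/34) = -67/1564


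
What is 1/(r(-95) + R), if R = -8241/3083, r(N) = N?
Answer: -3083/301126 ≈ -0.010238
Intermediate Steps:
R = -8241/3083 (R = -8241*1/3083 = -8241/3083 ≈ -2.6730)
1/(r(-95) + R) = 1/(-95 - 8241/3083) = 1/(-301126/3083) = -3083/301126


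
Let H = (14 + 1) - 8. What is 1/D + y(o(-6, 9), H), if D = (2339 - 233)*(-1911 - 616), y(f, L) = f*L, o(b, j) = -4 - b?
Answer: 74506067/5321862 ≈ 14.000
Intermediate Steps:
H = 7 (H = 15 - 8 = 7)
y(f, L) = L*f
D = -5321862 (D = 2106*(-2527) = -5321862)
1/D + y(o(-6, 9), H) = 1/(-5321862) + 7*(-4 - 1*(-6)) = -1/5321862 + 7*(-4 + 6) = -1/5321862 + 7*2 = -1/5321862 + 14 = 74506067/5321862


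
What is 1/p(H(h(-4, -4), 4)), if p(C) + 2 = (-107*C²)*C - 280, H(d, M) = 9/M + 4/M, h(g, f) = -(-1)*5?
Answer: -64/253127 ≈ -0.00025284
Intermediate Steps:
h(g, f) = 5 (h(g, f) = -1*(-5) = 5)
H(d, M) = 13/M
p(C) = -282 - 107*C³ (p(C) = -2 + ((-107*C²)*C - 280) = -2 + (-107*C³ - 280) = -2 + (-280 - 107*C³) = -282 - 107*C³)
1/p(H(h(-4, -4), 4)) = 1/(-282 - 107*(13/4)³) = 1/(-282 - 107*2197/64) = 1/(-282 - 235079/64) = 1/(-253127/64) = -64/253127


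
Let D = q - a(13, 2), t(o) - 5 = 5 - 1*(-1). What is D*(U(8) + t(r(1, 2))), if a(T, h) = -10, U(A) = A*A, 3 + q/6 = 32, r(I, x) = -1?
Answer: 13800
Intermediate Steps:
q = 174 (q = -18 + 6*32 = -18 + 192 = 174)
U(A) = A²
t(o) = 11 (t(o) = 5 + (5 - 1*(-1)) = 5 + (5 + 1) = 5 + 6 = 11)
D = 184 (D = 174 - 1*(-10) = 174 + 10 = 184)
D*(U(8) + t(r(1, 2))) = 184*(8² + 11) = 184*(64 + 11) = 184*75 = 13800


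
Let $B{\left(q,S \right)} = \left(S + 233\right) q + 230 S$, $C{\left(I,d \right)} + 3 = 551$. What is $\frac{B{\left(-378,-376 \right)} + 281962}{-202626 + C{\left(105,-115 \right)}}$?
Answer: $- \frac{124768}{101039} \approx -1.2348$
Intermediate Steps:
$C{\left(I,d \right)} = 548$ ($C{\left(I,d \right)} = -3 + 551 = 548$)
$B{\left(q,S \right)} = 230 S + q \left(233 + S\right)$ ($B{\left(q,S \right)} = \left(233 + S\right) q + 230 S = q \left(233 + S\right) + 230 S = 230 S + q \left(233 + S\right)$)
$\frac{B{\left(-378,-376 \right)} + 281962}{-202626 + C{\left(105,-115 \right)}} = \frac{\left(230 \left(-376\right) + 233 \left(-378\right) - -142128\right) + 281962}{-202626 + 548} = \frac{\left(-86480 - 88074 + 142128\right) + 281962}{-202078} = \left(-32426 + 281962\right) \left(- \frac{1}{202078}\right) = 249536 \left(- \frac{1}{202078}\right) = - \frac{124768}{101039}$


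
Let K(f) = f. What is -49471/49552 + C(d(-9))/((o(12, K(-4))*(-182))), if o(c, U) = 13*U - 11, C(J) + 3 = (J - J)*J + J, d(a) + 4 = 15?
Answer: -283419035/284081616 ≈ -0.99767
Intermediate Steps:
d(a) = 11 (d(a) = -4 + 15 = 11)
C(J) = -3 + J (C(J) = -3 + ((J - J)*J + J) = -3 + (0*J + J) = -3 + (0 + J) = -3 + J)
o(c, U) = -11 + 13*U
-49471/49552 + C(d(-9))/((o(12, K(-4))*(-182))) = -49471/49552 + (-3 + 11)/(((-11 + 13*(-4))*(-182))) = -49471*1/49552 + 8/(((-11 - 52)*(-182))) = -49471/49552 + 8/((-63*(-182))) = -49471/49552 + 8/11466 = -49471/49552 + 8*(1/11466) = -49471/49552 + 4/5733 = -283419035/284081616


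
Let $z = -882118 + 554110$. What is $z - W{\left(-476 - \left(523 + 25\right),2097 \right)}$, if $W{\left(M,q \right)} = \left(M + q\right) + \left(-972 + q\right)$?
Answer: $-330206$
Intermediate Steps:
$z = -328008$
$W{\left(M,q \right)} = -972 + M + 2 q$
$z - W{\left(-476 - \left(523 + 25\right),2097 \right)} = -328008 - \left(-972 - 1024 + 2 \cdot 2097\right) = -328008 - \left(-972 - 1024 + 4194\right) = -328008 - 2198 = -330206$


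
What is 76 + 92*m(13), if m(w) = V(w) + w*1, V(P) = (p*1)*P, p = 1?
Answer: 2468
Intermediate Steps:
V(P) = P (V(P) = (1*1)*P = 1*P = P)
m(w) = 2*w (m(w) = w + w*1 = w + w = 2*w)
76 + 92*m(13) = 76 + 92*(2*13) = 76 + 92*26 = 76 + 2392 = 2468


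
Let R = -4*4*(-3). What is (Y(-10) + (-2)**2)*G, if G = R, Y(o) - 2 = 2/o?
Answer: 1392/5 ≈ 278.40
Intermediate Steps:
R = 48 (R = -16*(-3) = 48)
Y(o) = 2 + 2/o
G = 48
(Y(-10) + (-2)**2)*G = ((2 + 2/(-10)) + (-2)**2)*48 = ((2 + 2*(-1/10)) + 4)*48 = ((2 - 1/5) + 4)*48 = (9/5 + 4)*48 = (29/5)*48 = 1392/5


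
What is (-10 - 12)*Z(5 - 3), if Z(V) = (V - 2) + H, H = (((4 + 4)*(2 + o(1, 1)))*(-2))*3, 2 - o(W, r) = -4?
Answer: 8448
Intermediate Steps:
o(W, r) = 6 (o(W, r) = 2 - 1*(-4) = 2 + 4 = 6)
H = -384 (H = (((4 + 4)*(2 + 6))*(-2))*3 = ((8*8)*(-2))*3 = (64*(-2))*3 = -128*3 = -384)
Z(V) = -386 + V (Z(V) = (V - 2) - 384 = (-2 + V) - 384 = -386 + V)
(-10 - 12)*Z(5 - 3) = (-10 - 12)*(-386 + (5 - 3)) = -22*(-386 + 2) = -22*(-384) = 8448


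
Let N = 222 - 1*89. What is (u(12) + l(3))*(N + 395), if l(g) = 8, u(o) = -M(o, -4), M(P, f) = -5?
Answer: 6864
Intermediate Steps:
u(o) = 5 (u(o) = -1*(-5) = 5)
N = 133 (N = 222 - 89 = 133)
(u(12) + l(3))*(N + 395) = (5 + 8)*(133 + 395) = 13*528 = 6864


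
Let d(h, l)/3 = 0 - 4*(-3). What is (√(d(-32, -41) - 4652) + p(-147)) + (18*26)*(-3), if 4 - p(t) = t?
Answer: -1253 + 2*I*√1154 ≈ -1253.0 + 67.941*I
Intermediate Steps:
d(h, l) = 36 (d(h, l) = 3*(0 - 4*(-3)) = 3*(0 + 12) = 3*12 = 36)
p(t) = 4 - t
(√(d(-32, -41) - 4652) + p(-147)) + (18*26)*(-3) = (√(36 - 4652) + (4 - 1*(-147))) + (18*26)*(-3) = (√(-4616) + (4 + 147)) + 468*(-3) = (2*I*√1154 + 151) - 1404 = (151 + 2*I*√1154) - 1404 = -1253 + 2*I*√1154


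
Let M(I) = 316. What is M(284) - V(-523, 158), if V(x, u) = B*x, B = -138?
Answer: -71858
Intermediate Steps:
V(x, u) = -138*x
M(284) - V(-523, 158) = 316 - (-138)*(-523) = 316 - 1*72174 = 316 - 72174 = -71858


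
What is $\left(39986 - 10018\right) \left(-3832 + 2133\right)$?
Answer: $-50915632$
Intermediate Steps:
$\left(39986 - 10018\right) \left(-3832 + 2133\right) = 29968 \left(-1699\right) = -50915632$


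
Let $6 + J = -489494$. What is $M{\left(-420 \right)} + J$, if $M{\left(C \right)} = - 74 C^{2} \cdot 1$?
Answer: $-13543100$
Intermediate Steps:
$J = -489500$ ($J = -6 - 489494 = -489500$)
$M{\left(C \right)} = - 74 C^{2}$
$M{\left(-420 \right)} + J = - 74 \left(-420\right)^{2} - 489500 = \left(-74\right) 176400 - 489500 = -13053600 - 489500 = -13543100$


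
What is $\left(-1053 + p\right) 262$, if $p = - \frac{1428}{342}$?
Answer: $- \frac{15787858}{57} \approx -2.7698 \cdot 10^{5}$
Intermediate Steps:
$p = - \frac{238}{57}$ ($p = \left(-1428\right) \frac{1}{342} = - \frac{238}{57} \approx -4.1754$)
$\left(-1053 + p\right) 262 = \left(-1053 - \frac{238}{57}\right) 262 = \left(- \frac{60259}{57}\right) 262 = - \frac{15787858}{57}$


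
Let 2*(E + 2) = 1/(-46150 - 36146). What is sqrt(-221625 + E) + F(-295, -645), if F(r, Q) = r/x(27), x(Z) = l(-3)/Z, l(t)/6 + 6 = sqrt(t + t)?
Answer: 2655/14 + I*sqrt(4632709960495)/4572 + 885*I*sqrt(6)/28 ≈ 189.64 + 548.19*I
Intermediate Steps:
l(t) = -36 + 6*sqrt(2)*sqrt(t) (l(t) = -36 + 6*sqrt(t + t) = -36 + 6*sqrt(2*t) = -36 + 6*(sqrt(2)*sqrt(t)) = -36 + 6*sqrt(2)*sqrt(t))
E = -329185/164592 (E = -2 + 1/(2*(-46150 - 36146)) = -2 + (1/2)/(-82296) = -2 + (1/2)*(-1/82296) = -2 - 1/164592 = -329185/164592 ≈ -2.0000)
x(Z) = (-36 + 6*I*sqrt(6))/Z (x(Z) = (-36 + 6*sqrt(2)*sqrt(-3))/Z = (-36 + 6*sqrt(2)*(I*sqrt(3)))/Z = (-36 + 6*I*sqrt(6))/Z)
F(r, Q) = r/(-4/3 + 2*I*sqrt(6)/9) (F(r, Q) = r/((6*(-6 + I*sqrt(6))/27)) = r/((6*(1/27)*(-6 + I*sqrt(6)))) = r/(-4/3 + 2*I*sqrt(6)/9))
sqrt(-221625 + E) + F(-295, -645) = sqrt(-221625 - 329185/164592) + (-9/14*(-295) - 3/28*I*(-295)*sqrt(6)) = sqrt(-36478031185/164592) + (2655/14 + 885*I*sqrt(6)/28) = I*sqrt(4632709960495)/4572 + (2655/14 + 885*I*sqrt(6)/28) = 2655/14 + I*sqrt(4632709960495)/4572 + 885*I*sqrt(6)/28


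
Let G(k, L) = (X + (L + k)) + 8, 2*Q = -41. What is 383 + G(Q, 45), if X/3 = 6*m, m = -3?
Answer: 723/2 ≈ 361.50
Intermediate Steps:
X = -54 (X = 3*(6*(-3)) = 3*(-18) = -54)
Q = -41/2 (Q = (½)*(-41) = -41/2 ≈ -20.500)
G(k, L) = -46 + L + k (G(k, L) = (-54 + (L + k)) + 8 = (-54 + L + k) + 8 = -46 + L + k)
383 + G(Q, 45) = 383 + (-46 + 45 - 41/2) = 383 - 43/2 = 723/2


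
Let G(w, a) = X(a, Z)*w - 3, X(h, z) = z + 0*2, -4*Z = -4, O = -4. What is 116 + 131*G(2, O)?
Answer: -15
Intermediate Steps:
Z = 1 (Z = -¼*(-4) = 1)
X(h, z) = z (X(h, z) = z + 0 = z)
G(w, a) = -3 + w (G(w, a) = 1*w - 3 = w - 3 = -3 + w)
116 + 131*G(2, O) = 116 + 131*(-3 + 2) = 116 + 131*(-1) = 116 - 131 = -15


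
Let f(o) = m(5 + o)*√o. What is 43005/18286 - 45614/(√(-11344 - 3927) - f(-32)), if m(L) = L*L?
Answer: (-125402580*√2 + 43005*√15271 + 834097604*I)/(18286*(√15271 - 2916*√2)) ≈ 2.3518 - 11.403*I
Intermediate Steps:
m(L) = L²
f(o) = √o*(5 + o)² (f(o) = (5 + o)²*√o = √o*(5 + o)²)
43005/18286 - 45614/(√(-11344 - 3927) - f(-32)) = 43005/18286 - 45614/(√(-11344 - 3927) - √(-32)*(5 - 32)²) = 43005*(1/18286) - 45614/(√(-15271) - 4*I*√2*(-27)²) = 43005/18286 - 45614/(I*√15271 - 4*I*√2*729) = 43005/18286 - 45614/(I*√15271 - 2916*I*√2)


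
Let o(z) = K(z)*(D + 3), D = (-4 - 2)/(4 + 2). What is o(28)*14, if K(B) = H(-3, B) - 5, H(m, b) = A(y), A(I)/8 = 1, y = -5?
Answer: 84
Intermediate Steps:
A(I) = 8 (A(I) = 8*1 = 8)
H(m, b) = 8
K(B) = 3 (K(B) = 8 - 5 = 3)
D = -1 (D = -6/6 = -6*⅙ = -1)
o(z) = 6 (o(z) = 3*(-1 + 3) = 3*2 = 6)
o(28)*14 = 6*14 = 84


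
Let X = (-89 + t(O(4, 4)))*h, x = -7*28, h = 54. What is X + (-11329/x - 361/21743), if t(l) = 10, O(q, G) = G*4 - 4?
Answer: -17933849357/4261628 ≈ -4208.2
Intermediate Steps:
x = -196
O(q, G) = -4 + 4*G (O(q, G) = 4*G - 4 = -4 + 4*G)
X = -4266 (X = (-89 + 10)*54 = -79*54 = -4266)
X + (-11329/x - 361/21743) = -4266 + (-11329/(-196) - 361/21743) = -4266 + (-11329*(-1/196) - 361*1/21743) = -4266 + (11329/196 - 361/21743) = -4266 + 246255691/4261628 = -17933849357/4261628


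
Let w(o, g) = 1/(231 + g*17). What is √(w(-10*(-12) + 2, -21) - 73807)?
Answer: I*√130195562/42 ≈ 271.67*I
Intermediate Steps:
w(o, g) = 1/(231 + 17*g)
√(w(-10*(-12) + 2, -21) - 73807) = √(1/(231 + 17*(-21)) - 73807) = √(1/(231 - 357) - 73807) = √(1/(-126) - 73807) = √(-1/126 - 73807) = √(-9299683/126) = I*√130195562/42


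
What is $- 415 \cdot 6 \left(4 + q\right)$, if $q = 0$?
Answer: $-9960$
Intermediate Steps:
$- 415 \cdot 6 \left(4 + q\right) = - 415 \cdot 6 \left(4 + 0\right) = - 415 \cdot 6 \cdot 4 = \left(-415\right) 24 = -9960$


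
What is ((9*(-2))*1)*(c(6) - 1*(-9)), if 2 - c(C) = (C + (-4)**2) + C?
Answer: 306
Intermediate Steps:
c(C) = -14 - 2*C (c(C) = 2 - ((C + (-4)**2) + C) = 2 - ((C + 16) + C) = 2 - ((16 + C) + C) = 2 - (16 + 2*C) = 2 + (-16 - 2*C) = -14 - 2*C)
((9*(-2))*1)*(c(6) - 1*(-9)) = ((9*(-2))*1)*((-14 - 2*6) - 1*(-9)) = (-18*1)*((-14 - 12) + 9) = -18*(-26 + 9) = -18*(-17) = 306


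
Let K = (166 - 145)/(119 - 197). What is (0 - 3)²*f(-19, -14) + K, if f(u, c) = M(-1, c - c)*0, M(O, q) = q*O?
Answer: -7/26 ≈ -0.26923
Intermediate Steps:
M(O, q) = O*q
K = -7/26 (K = 21/(-78) = 21*(-1/78) = -7/26 ≈ -0.26923)
f(u, c) = 0 (f(u, c) = -(c - c)*0 = -1*0*0 = 0*0 = 0)
(0 - 3)²*f(-19, -14) + K = (0 - 3)²*0 - 7/26 = (-3)²*0 - 7/26 = 9*0 - 7/26 = 0 - 7/26 = -7/26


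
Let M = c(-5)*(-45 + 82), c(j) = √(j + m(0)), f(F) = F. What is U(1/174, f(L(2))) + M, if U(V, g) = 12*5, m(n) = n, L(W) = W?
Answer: 60 + 37*I*√5 ≈ 60.0 + 82.734*I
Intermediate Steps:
U(V, g) = 60
c(j) = √j (c(j) = √(j + 0) = √j)
M = 37*I*√5 (M = √(-5)*(-45 + 82) = (I*√5)*37 = 37*I*√5 ≈ 82.734*I)
U(1/174, f(L(2))) + M = 60 + 37*I*√5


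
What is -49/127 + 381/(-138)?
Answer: -18383/5842 ≈ -3.1467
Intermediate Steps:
-49/127 + 381/(-138) = -49*1/127 + 381*(-1/138) = -49/127 - 127/46 = -18383/5842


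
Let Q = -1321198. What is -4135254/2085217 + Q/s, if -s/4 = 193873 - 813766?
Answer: -6504322280627/2585222843562 ≈ -2.5160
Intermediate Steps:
s = 2479572 (s = -4*(193873 - 813766) = -4*(-619893) = 2479572)
-4135254/2085217 + Q/s = -4135254/2085217 - 1321198/2479572 = -4135254*1/2085217 - 1321198*1/2479572 = -4135254/2085217 - 660599/1239786 = -6504322280627/2585222843562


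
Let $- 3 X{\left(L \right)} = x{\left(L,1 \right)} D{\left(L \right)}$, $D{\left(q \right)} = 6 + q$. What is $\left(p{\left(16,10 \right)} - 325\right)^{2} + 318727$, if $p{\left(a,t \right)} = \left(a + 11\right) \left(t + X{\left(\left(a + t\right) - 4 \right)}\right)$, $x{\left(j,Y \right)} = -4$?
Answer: $1226936$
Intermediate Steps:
$X{\left(L \right)} = 8 + \frac{4 L}{3}$ ($X{\left(L \right)} = - \frac{\left(-4\right) \left(6 + L\right)}{3} = - \frac{-24 - 4 L}{3} = 8 + \frac{4 L}{3}$)
$p{\left(a,t \right)} = \left(11 + a\right) \left(\frac{8}{3} + \frac{4 a}{3} + \frac{7 t}{3}\right)$ ($p{\left(a,t \right)} = \left(a + 11\right) \left(t + \left(8 + \frac{4 \left(\left(a + t\right) - 4\right)}{3}\right)\right) = \left(11 + a\right) \left(t + \left(8 + \frac{4 \left(-4 + a + t\right)}{3}\right)\right) = \left(11 + a\right) \left(t + \left(8 + \left(- \frac{16}{3} + \frac{4 a}{3} + \frac{4 t}{3}\right)\right)\right) = \left(11 + a\right) \left(t + \left(\frac{8}{3} + \frac{4 a}{3} + \frac{4 t}{3}\right)\right) = \left(11 + a\right) \left(\frac{8}{3} + \frac{4 a}{3} + \frac{7 t}{3}\right)$)
$\left(p{\left(16,10 \right)} - 325\right)^{2} + 318727 = \left(\left(\frac{88}{3} + \frac{4 \cdot 16^{2}}{3} + \frac{52}{3} \cdot 16 + \frac{77}{3} \cdot 10 + \frac{7}{3} \cdot 16 \cdot 10\right) - 325\right)^{2} + 318727 = \left(\left(\frac{88}{3} + \frac{4}{3} \cdot 256 + \frac{832}{3} + \frac{770}{3} + \frac{1120}{3}\right) - 325\right)^{2} + 318727 = \left(\left(\frac{88}{3} + \frac{1024}{3} + \frac{832}{3} + \frac{770}{3} + \frac{1120}{3}\right) - 325\right)^{2} + 318727 = \left(1278 - 325\right)^{2} + 318727 = 953^{2} + 318727 = 908209 + 318727 = 1226936$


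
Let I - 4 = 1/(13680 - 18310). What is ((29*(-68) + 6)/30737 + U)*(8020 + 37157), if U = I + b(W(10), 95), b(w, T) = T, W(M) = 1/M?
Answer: 636082463796021/142312310 ≈ 4.4696e+6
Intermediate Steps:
I = 18519/4630 (I = 4 + 1/(13680 - 18310) = 4 + 1/(-4630) = 4 - 1/4630 = 18519/4630 ≈ 3.9998)
U = 458369/4630 (U = 18519/4630 + 95 = 458369/4630 ≈ 99.000)
((29*(-68) + 6)/30737 + U)*(8020 + 37157) = ((29*(-68) + 6)/30737 + 458369/4630)*(8020 + 37157) = ((-1972 + 6)*(1/30737) + 458369/4630)*45177 = (-1966*1/30737 + 458369/4630)*45177 = (-1966/30737 + 458369/4630)*45177 = (14079785373/142312310)*45177 = 636082463796021/142312310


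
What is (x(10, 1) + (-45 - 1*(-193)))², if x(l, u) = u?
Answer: 22201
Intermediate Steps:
(x(10, 1) + (-45 - 1*(-193)))² = (1 + (-45 - 1*(-193)))² = (1 + (-45 + 193))² = (1 + 148)² = 149² = 22201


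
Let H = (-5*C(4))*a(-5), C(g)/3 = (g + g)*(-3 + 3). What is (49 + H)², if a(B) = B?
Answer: 2401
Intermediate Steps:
C(g) = 0 (C(g) = 3*((g + g)*(-3 + 3)) = 3*((2*g)*0) = 3*0 = 0)
H = 0 (H = -5*0*(-5) = 0*(-5) = 0)
(49 + H)² = (49 + 0)² = 49² = 2401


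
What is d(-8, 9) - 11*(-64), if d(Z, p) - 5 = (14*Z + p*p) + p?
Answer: 687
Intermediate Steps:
d(Z, p) = 5 + p + p² + 14*Z (d(Z, p) = 5 + ((14*Z + p*p) + p) = 5 + ((14*Z + p²) + p) = 5 + ((p² + 14*Z) + p) = 5 + (p + p² + 14*Z) = 5 + p + p² + 14*Z)
d(-8, 9) - 11*(-64) = (5 + 9 + 9² + 14*(-8)) - 11*(-64) = (5 + 9 + 81 - 112) + 704 = -17 + 704 = 687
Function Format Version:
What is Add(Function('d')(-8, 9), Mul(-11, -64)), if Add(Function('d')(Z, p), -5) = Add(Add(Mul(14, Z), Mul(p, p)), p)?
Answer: 687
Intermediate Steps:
Function('d')(Z, p) = Add(5, p, Pow(p, 2), Mul(14, Z)) (Function('d')(Z, p) = Add(5, Add(Add(Mul(14, Z), Mul(p, p)), p)) = Add(5, Add(Add(Mul(14, Z), Pow(p, 2)), p)) = Add(5, Add(Add(Pow(p, 2), Mul(14, Z)), p)) = Add(5, Add(p, Pow(p, 2), Mul(14, Z))) = Add(5, p, Pow(p, 2), Mul(14, Z)))
Add(Function('d')(-8, 9), Mul(-11, -64)) = Add(Add(5, 9, Pow(9, 2), Mul(14, -8)), Mul(-11, -64)) = Add(Add(5, 9, 81, -112), 704) = Add(-17, 704) = 687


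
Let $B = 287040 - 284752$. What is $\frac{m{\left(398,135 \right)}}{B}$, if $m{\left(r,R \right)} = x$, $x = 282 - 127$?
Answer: $\frac{155}{2288} \approx 0.067745$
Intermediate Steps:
$B = 2288$
$x = 155$
$m{\left(r,R \right)} = 155$
$\frac{m{\left(398,135 \right)}}{B} = \frac{155}{2288}$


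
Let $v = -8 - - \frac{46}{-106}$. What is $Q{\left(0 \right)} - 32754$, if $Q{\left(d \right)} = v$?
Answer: $- \frac{1736409}{53} \approx -32762.0$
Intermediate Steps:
$v = - \frac{447}{53}$ ($v = -8 - \left(-46\right) \left(- \frac{1}{106}\right) = -8 - \frac{23}{53} = - \frac{447}{53} \approx -8.434$)
$Q{\left(d \right)} = - \frac{447}{53}$
$Q{\left(0 \right)} - 32754 = - \frac{447}{53} - 32754 = - \frac{1736409}{53}$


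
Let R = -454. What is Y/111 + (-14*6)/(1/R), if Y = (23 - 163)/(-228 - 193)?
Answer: 1782133556/46731 ≈ 38136.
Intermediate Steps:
Y = 140/421 (Y = -140/(-421) = -140*(-1/421) = 140/421 ≈ 0.33254)
Y/111 + (-14*6)/(1/R) = (140/421)/111 + (-14*6)/(1/(-454)) = (140/421)*(1/111) - 84/(-1/454) = 140/46731 - 84*(-454) = 140/46731 + 38136 = 1782133556/46731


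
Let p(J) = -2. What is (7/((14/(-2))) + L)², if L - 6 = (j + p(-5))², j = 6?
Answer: 441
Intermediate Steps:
L = 22 (L = 6 + (6 - 2)² = 6 + 4² = 6 + 16 = 22)
(7/((14/(-2))) + L)² = (7/((14/(-2))) + 22)² = (7/((14*(-½))) + 22)² = (7/(-7) + 22)² = (7*(-⅐) + 22)² = (-1 + 22)² = 21² = 441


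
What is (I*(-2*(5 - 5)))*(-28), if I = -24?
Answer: 0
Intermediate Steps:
(I*(-2*(5 - 5)))*(-28) = -(-48)*(5 - 5)*(-28) = -(-48)*0*(-28) = -24*0*(-28) = 0*(-28) = 0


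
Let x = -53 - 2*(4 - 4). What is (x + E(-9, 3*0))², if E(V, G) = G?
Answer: 2809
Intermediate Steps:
x = -53 (x = -53 - 2*0 = -53 + 0 = -53)
(x + E(-9, 3*0))² = (-53 + 3*0)² = (-53 + 0)² = (-53)² = 2809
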